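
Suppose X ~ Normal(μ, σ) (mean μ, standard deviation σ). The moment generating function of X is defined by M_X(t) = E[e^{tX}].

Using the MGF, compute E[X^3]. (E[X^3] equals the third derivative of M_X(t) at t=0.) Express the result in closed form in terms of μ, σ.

M_X(t) = e^(μ*t + σ^2*t^2/2)

E[X^3] = D^3[M](0) = μ*(μ^2 + 3*σ^2)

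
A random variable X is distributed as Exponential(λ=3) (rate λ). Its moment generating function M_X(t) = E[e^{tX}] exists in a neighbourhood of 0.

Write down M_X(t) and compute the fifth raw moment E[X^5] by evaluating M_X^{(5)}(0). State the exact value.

M_X(t) = 3/(3 - t)
M^(5)(t) = 360/(t^6 - 18*t^5 + 135*t^4 - 540*t^3 + 1215*t^2 - 1458*t + 729)

E[X^5] = M^(5)(0) = 40/81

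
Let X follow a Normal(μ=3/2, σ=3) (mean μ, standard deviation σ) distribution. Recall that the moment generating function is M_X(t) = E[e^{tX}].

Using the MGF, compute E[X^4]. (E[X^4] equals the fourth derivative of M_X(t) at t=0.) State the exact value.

E[X^4] = D^4[M](0) = 5913/16

M_X(t) = e^(9*t^2/2 + 3*t/2)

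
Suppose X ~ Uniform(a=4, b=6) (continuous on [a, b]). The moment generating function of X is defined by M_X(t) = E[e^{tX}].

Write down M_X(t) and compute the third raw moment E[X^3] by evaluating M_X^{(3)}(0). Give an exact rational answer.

M_X(t) = (e^(6*t) - e^(4*t))/(2*t)
D^3[M](t) = (108*t^3*e^(6*t) - 32*t^3*e^(4*t) - 54*t^2*e^(6*t) + 24*t^2*e^(4*t) + 18*t*e^(6*t) - 12*t*e^(4*t) - 3*e^(6*t) + 3*e^(4*t))/t^4

E[X^3] = D^3[M](0) = 130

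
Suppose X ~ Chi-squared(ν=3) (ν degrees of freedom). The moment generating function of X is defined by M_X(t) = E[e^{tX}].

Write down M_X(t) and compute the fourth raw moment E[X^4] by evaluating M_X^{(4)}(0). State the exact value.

E[X^4] = D^4[M](0) = 945

M_X(t) = (1 - 2*t)^(-3/2)
D^4[M](t) = -945/(32*t^5*√(1 - 2*t) - 80*t^4*√(1 - 2*t) + 80*t^3*√(1 - 2*t) - 40*t^2*√(1 - 2*t) + 10*t*√(1 - 2*t) - √(1 - 2*t))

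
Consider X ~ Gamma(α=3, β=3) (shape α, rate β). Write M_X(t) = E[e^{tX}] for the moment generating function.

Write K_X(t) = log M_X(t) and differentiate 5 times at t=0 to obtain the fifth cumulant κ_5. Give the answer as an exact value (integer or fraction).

κ_5 = D^5[K](0) = 8/27

M_X(t) = 27/(3 - t)^3
K_X(t) = log M_X(t) = -3*log(3 - t) + 3*log(3)
D^5[K](t) = -72/(t^5 - 15*t^4 + 90*t^3 - 270*t^2 + 405*t - 243)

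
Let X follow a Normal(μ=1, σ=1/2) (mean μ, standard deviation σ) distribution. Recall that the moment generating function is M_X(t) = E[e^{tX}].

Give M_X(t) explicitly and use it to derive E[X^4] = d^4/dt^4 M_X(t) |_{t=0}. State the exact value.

M_X(t) = e^(t^2/8 + t)
M^(4)(t) = t^4*e^(t)*e^(t^2/8)/256 + t^3*e^(t)*e^(t^2/8)/16 + 15*t^2*e^(t)*e^(t^2/8)/32 + 7*t*e^(t)*e^(t^2/8)/4 + 43*e^(t)*e^(t^2/8)/16

E[X^4] = M^(4)(0) = 43/16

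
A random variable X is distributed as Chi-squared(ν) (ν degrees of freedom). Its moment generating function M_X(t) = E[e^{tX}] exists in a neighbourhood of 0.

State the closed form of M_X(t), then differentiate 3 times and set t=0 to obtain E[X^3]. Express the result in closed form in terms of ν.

E[X^3] = M^(3)(0) = ν*(ν^2 + 6*ν + 8)

M_X(t) = (1 - 2*t)^(-ν/2)
M^(3)(t) = (-ν^3 - 6*ν^2 - 8*ν)/(8*t^3*(1 - 2*t)^(ν/2) - 12*t^2*(1 - 2*t)^(ν/2) + 6*t*(1 - 2*t)^(ν/2) - (1 - 2*t)^(ν/2))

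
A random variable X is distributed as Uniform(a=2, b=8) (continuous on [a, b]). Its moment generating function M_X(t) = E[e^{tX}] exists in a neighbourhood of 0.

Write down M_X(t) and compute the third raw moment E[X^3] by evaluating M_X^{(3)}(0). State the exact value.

E[X^3] = D^3[M](0) = 170

M_X(t) = (e^(8*t) - e^(2*t))/(6*t)
D^3[M](t) = (256*t^3*e^(8*t) - 4*t^3*e^(2*t) - 96*t^2*e^(8*t) + 6*t^2*e^(2*t) + 24*t*e^(8*t) - 6*t*e^(2*t) - 3*e^(8*t) + 3*e^(2*t))/(3*t^4)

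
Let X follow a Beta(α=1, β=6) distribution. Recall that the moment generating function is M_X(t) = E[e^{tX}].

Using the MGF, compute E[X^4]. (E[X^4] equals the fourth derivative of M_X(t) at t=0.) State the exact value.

M_X(t) = ₁F₁(1; 7; t)
D^4[M](t) = ₁F₁(5; 11; t)/210

E[X^4] = D^4[M](0) = 1/210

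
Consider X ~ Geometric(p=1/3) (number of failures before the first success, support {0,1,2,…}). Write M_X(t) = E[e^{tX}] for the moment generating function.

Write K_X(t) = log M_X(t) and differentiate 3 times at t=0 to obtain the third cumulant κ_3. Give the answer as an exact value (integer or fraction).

M_X(t) = 1/(3*(1 - 2*e^(t)/3))
K_X(t) = log M_X(t) = -log(1 - 2*e^(t)/3) - log(3)
K′(t) = -2*e^(t)/(2*e^(t) - 3)
K′′(t) = 6*e^(t)/(4*e^(2*t) - 12*e^(t) + 9)
K′′′(t) = (-12*e^(2*t) - 18*e^(t))/(8*e^(3*t) - 36*e^(2*t) + 54*e^(t) - 27)

κ_3 = K′′′(0) = 30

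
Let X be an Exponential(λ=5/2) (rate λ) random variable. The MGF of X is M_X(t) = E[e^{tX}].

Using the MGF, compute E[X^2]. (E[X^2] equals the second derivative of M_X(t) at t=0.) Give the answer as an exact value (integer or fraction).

M_X(t) = 5/(2*(5/2 - t))
dM/dt = 10/(4*t^2 - 20*t + 25)
d^2M/dt^2 = -40/(8*t^3 - 60*t^2 + 150*t - 125)

E[X^2] = d^2M/dt^2 |_{t=0} = 8/25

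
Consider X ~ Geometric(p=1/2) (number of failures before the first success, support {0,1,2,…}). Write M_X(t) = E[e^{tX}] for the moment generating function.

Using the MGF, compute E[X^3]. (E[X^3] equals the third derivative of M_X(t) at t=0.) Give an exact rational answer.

E[X^3] = M′′′(0) = 13

M_X(t) = 1/(2*(1 - e^(t)/2))
M′(t) = e^(t)/(e^(2*t) - 4*e^(t) + 4)
M′′(t) = (-e^(2*t) - 2*e^(t))/(e^(3*t) - 6*e^(2*t) + 12*e^(t) - 8)
M′′′(t) = (e^(3*t) + 8*e^(2*t) + 4*e^(t))/(e^(4*t) - 8*e^(3*t) + 24*e^(2*t) - 32*e^(t) + 16)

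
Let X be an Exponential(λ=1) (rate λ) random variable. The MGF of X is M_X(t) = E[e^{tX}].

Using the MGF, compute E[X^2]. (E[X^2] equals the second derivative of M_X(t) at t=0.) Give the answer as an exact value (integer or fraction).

M_X(t) = 1/(1 - t)
D^2[M](t) = -2/(t^3 - 3*t^2 + 3*t - 1)

E[X^2] = D^2[M](0) = 2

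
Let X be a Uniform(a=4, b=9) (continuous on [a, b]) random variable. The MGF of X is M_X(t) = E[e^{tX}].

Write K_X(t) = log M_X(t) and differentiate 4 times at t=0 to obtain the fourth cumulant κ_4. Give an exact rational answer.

κ_4 = D^4[K](0) = -125/24

M_X(t) = (e^(9*t) - e^(4*t))/(5*t)
K_X(t) = log M_X(t) = -log(t) + log(e^(9*t) - e^(4*t)) - log(5)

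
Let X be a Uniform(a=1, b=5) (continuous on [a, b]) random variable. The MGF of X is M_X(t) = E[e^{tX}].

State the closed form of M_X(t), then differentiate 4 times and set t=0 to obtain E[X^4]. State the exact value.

M_X(t) = (e^(5*t) - e^(t))/(4*t)
M^(4)(t) = (625*t^4*e^(5*t) - t^4*e^(t) - 500*t^3*e^(5*t) + 4*t^3*e^(t) + 300*t^2*e^(5*t) - 12*t^2*e^(t) - 120*t*e^(5*t) + 24*t*e^(t) + 24*e^(5*t) - 24*e^(t))/(4*t^5)

E[X^4] = M^(4)(0) = 781/5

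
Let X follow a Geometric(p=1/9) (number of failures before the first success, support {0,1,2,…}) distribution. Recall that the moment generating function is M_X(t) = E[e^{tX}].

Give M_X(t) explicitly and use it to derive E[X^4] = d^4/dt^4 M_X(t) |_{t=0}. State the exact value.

M_X(t) = 1/(9*(1 - 8*e^(t)/9))
M′(t) = 8*e^(t)/(64*e^(2*t) - 144*e^(t) + 81)
M′′(t) = (-64*e^(2*t) - 72*e^(t))/(512*e^(3*t) - 1728*e^(2*t) + 1944*e^(t) - 729)
M′′′(t) = (512*e^(3*t) + 2304*e^(2*t) + 648*e^(t))/(4096*e^(4*t) - 18432*e^(3*t) + 31104*e^(2*t) - 23328*e^(t) + 6561)
M′′′′(t) = (-4096*e^(4*t) - 50688*e^(3*t) - 57024*e^(2*t) - 5832*e^(t))/(32768*e^(5*t) - 184320*e^(4*t) + 414720*e^(3*t) - 466560*e^(2*t) + 262440*e^(t) - 59049)

E[X^4] = M′′′′(0) = 117640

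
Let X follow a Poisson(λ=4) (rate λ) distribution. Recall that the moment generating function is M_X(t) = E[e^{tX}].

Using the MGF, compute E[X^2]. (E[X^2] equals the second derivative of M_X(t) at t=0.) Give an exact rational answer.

E[X^2] = d^2M/dt^2 |_{t=0} = 20

M_X(t) = e^(4*e^(t) - 4)
dM/dt = 4*e^(-4)*e^(t)*e^(4*e^(t))
d^2M/dt^2 = (16*e^(2*t)*e^(4*e^(t)) + 4*e^(t)*e^(4*e^(t)))*e^(-4)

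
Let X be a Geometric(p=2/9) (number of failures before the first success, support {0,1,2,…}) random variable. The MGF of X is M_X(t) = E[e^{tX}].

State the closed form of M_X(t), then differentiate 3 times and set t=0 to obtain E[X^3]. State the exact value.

M_X(t) = 2/(9*(1 - 7*e^(t)/9))
D^3[M](t) = (686*e^(3*t) + 3528*e^(2*t) + 1134*e^(t))/(2401*e^(4*t) - 12348*e^(3*t) + 23814*e^(2*t) - 20412*e^(t) + 6561)

E[X^3] = D^3[M](0) = 1337/4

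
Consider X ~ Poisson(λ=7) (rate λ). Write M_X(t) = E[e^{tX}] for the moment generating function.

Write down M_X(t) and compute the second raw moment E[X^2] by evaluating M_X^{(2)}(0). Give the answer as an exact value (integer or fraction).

E[X^2] = D^2[M](0) = 56

M_X(t) = e^(7*e^(t) - 7)
D^2[M](t) = (49*e^(2*t)*e^(7*e^(t)) + 7*e^(t)*e^(7*e^(t)))*e^(-7)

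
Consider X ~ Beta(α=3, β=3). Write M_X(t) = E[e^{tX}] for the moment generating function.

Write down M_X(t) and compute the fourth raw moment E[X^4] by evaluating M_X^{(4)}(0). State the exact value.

M_X(t) = ₁F₁(3; 6; t)
M^(4)(t) = 5*₁F₁(7; 10; t)/42

E[X^4] = M^(4)(0) = 5/42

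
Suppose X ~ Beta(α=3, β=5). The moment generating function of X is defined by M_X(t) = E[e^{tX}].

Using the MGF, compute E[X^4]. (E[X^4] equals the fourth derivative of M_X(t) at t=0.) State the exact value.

E[X^4] = D^4[M](0) = 1/22

M_X(t) = ₁F₁(3; 8; t)
D^4[M](t) = ₁F₁(7; 12; t)/22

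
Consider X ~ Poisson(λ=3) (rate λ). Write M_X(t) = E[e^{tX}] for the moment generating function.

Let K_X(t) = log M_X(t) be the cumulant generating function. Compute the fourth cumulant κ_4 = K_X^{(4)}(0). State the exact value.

M_X(t) = e^(3*e^(t) - 3)
K_X(t) = log M_X(t) = 3*e^(t) - 3
dK/dt = 3*e^(t)
d^2K/dt^2 = 3*e^(t)
d^3K/dt^3 = 3*e^(t)
d^4K/dt^4 = 3*e^(t)

κ_4 = d^4K/dt^4 |_{t=0} = 3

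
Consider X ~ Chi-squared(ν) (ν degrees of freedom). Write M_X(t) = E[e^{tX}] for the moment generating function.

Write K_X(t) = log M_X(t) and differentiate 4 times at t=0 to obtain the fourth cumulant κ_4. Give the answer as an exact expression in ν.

κ_4 = K^(4)(0) = 48*ν

M_X(t) = (1 - 2*t)^(-ν/2)
K_X(t) = log M_X(t) = -ν*log(1 - 2*t)/2
K^(4)(t) = 48*ν/(16*t^4 - 32*t^3 + 24*t^2 - 8*t + 1)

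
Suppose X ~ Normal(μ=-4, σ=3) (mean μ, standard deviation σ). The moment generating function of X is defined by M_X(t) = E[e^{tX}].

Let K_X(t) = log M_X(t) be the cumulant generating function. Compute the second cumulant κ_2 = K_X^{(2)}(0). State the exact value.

M_X(t) = e^(9*t^2/2 - 4*t)
K_X(t) = log M_X(t) = 9*t^2/2 - 4*t
D^2[K](t) = 9

κ_2 = D^2[K](0) = 9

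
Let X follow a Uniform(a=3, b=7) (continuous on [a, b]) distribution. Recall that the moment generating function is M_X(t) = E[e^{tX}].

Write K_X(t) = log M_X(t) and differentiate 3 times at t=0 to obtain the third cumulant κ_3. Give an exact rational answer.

M_X(t) = (e^(7*t) - e^(3*t))/(4*t)
K_X(t) = log M_X(t) = -log(t) + log(e^(7*t) - e^(3*t)) - 2*log(2)
dK/dt = (7*t*e^(4*t) - 3*t - e^(4*t) + 1)/(t*e^(4*t) - t)
d^2K/dt^2 = (-16*t^2*e^(4*t) + e^(8*t) - 2*e^(4*t) + 1)/(t^2*e^(8*t) - 2*t^2*e^(4*t) + t^2)
d^3K/dt^3 = (64*t^3*e^(8*t) + 64*t^3*e^(4*t) - 2*e^(12*t) + 6*e^(8*t) - 6*e^(4*t) + 2)/(t^3*e^(12*t) - 3*t^3*e^(8*t) + 3*t^3*e^(4*t) - t^3)

κ_3 = d^3K/dt^3 |_{t=0} = 0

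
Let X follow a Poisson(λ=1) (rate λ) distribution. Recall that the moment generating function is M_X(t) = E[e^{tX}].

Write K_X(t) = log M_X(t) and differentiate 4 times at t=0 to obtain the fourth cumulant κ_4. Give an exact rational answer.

M_X(t) = e^(e^(t) - 1)
K_X(t) = log M_X(t) = e^(t) - 1
D^4[K](t) = e^(t)

κ_4 = D^4[K](0) = 1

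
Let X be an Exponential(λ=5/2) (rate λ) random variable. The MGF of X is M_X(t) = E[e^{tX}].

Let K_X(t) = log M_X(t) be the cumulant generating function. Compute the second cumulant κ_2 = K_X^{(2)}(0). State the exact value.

M_X(t) = 5/(2*(5/2 - t))
K_X(t) = log M_X(t) = -log(5/2 - t) - log(2) + log(5)
K′(t) = -2/(2*t - 5)
K′′(t) = 4/(4*t^2 - 20*t + 25)

κ_2 = K′′(0) = 4/25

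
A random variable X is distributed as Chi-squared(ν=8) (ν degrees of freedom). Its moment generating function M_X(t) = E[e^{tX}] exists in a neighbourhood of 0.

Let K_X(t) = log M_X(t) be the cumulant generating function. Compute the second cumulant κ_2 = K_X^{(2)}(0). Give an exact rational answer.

M_X(t) = (1 - 2*t)^(-4)
K_X(t) = log M_X(t) = -4*log(1 - 2*t)
K^(2)(t) = 16/(4*t^2 - 4*t + 1)

κ_2 = K^(2)(0) = 16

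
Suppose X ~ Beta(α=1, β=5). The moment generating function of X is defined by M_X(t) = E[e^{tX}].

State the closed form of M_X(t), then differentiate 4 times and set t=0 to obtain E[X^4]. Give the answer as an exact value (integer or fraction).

M_X(t) = ₁F₁(1; 6; t)
D^4[M](t) = ₁F₁(5; 10; t)/126

E[X^4] = D^4[M](0) = 1/126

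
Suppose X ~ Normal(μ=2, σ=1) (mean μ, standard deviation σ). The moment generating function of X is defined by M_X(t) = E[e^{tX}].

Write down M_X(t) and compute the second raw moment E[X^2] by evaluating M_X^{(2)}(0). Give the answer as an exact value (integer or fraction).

M_X(t) = e^(t^2/2 + 2*t)
M′(t) = t*e^(2*t)*e^(t^2/2) + 2*e^(2*t)*e^(t^2/2)
M′′(t) = t^2*e^(2*t)*e^(t^2/2) + 4*t*e^(2*t)*e^(t^2/2) + 5*e^(2*t)*e^(t^2/2)

E[X^2] = M′′(0) = 5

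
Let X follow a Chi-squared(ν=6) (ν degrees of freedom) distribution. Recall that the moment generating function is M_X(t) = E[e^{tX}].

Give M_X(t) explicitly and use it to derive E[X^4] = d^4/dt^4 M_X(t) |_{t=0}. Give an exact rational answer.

M_X(t) = (1 - 2*t)^(-3)
D^4[M](t) = -5760/(128*t^7 - 448*t^6 + 672*t^5 - 560*t^4 + 280*t^3 - 84*t^2 + 14*t - 1)

E[X^4] = D^4[M](0) = 5760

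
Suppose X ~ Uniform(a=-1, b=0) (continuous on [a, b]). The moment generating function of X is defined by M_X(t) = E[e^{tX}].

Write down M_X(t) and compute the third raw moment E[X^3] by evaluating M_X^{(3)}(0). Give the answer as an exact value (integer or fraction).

E[X^3] = D^3[M](0) = -1/4

M_X(t) = (1 - e^(-t))/t
D^3[M](t) = (t^3 + 3*t^2 + 6*t - 6*e^(t) + 6)*e^(-t)/t^4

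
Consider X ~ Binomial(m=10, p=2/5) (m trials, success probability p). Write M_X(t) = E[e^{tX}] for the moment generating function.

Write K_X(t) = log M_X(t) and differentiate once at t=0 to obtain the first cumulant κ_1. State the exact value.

κ_1 = dK/dt |_{t=0} = 4

M_X(t) = (2*e^(t)/5 + 3/5)^10
K_X(t) = log M_X(t) = 10*log(2*e^(t)/5 + 3/5)
dK/dt = 20*e^(t)/(2*e^(t) + 3)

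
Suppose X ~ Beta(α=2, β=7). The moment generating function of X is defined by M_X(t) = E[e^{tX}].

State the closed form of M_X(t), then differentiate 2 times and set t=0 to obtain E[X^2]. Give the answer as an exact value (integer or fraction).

M_X(t) = ₁F₁(2; 9; t)
D^2[M](t) = ₁F₁(4; 11; t)/15

E[X^2] = D^2[M](0) = 1/15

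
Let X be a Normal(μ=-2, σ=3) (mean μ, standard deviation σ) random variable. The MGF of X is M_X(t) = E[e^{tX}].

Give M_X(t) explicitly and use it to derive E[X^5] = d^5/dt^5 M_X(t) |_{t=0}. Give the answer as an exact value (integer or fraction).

E[X^5] = M^(5)(0) = -3182

M_X(t) = e^(9*t^2/2 - 2*t)
M^(5)(t) = (59049*t^5*e^(9*t^2/2) - 65610*t^4*e^(9*t^2/2) + 94770*t^3*e^(9*t^2/2) - 50220*t^2*e^(9*t^2/2) + 21375*t*e^(9*t^2/2) - 3182*e^(9*t^2/2))*e^(-2*t)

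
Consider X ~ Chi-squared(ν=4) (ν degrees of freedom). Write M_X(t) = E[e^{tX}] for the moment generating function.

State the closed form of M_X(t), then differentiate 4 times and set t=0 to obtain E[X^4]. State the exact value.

E[X^4] = d^4M/dt^4 |_{t=0} = 1920

M_X(t) = (1 - 2*t)^(-2)
dM/dt = -4/(8*t^3 - 12*t^2 + 6*t - 1)
d^2M/dt^2 = 24/(16*t^4 - 32*t^3 + 24*t^2 - 8*t + 1)
d^3M/dt^3 = -192/(32*t^5 - 80*t^4 + 80*t^3 - 40*t^2 + 10*t - 1)
d^4M/dt^4 = 1920/(64*t^6 - 192*t^5 + 240*t^4 - 160*t^3 + 60*t^2 - 12*t + 1)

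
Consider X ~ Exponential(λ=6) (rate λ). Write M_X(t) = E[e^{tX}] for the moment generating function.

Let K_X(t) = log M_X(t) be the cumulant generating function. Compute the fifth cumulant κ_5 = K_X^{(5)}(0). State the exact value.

M_X(t) = 6/(6 - t)
K_X(t) = log M_X(t) = -log(6 - t) + log(6)
dK/dt = -1/(t - 6)
d^2K/dt^2 = 1/(t^2 - 12*t + 36)
d^3K/dt^3 = -2/(t^3 - 18*t^2 + 108*t - 216)
d^4K/dt^4 = 6/(t^4 - 24*t^3 + 216*t^2 - 864*t + 1296)
d^5K/dt^5 = -24/(t^5 - 30*t^4 + 360*t^3 - 2160*t^2 + 6480*t - 7776)

κ_5 = d^5K/dt^5 |_{t=0} = 1/324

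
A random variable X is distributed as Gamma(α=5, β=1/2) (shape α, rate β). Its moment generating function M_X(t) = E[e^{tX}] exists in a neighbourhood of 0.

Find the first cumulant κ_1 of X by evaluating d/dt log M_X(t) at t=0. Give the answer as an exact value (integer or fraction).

M_X(t) = 1/(32*(1/2 - t)^5)
K_X(t) = log M_X(t) = -5*log(1/2 - t) - 5*log(2)
K^(1)(t) = -10/(2*t - 1)

κ_1 = K^(1)(0) = 10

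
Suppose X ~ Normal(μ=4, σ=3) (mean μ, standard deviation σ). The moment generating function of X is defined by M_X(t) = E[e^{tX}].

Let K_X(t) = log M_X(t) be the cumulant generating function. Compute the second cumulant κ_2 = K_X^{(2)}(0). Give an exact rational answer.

M_X(t) = e^(9*t^2/2 + 4*t)
K_X(t) = log M_X(t) = 9*t^2/2 + 4*t
D^2[K](t) = 9

κ_2 = D^2[K](0) = 9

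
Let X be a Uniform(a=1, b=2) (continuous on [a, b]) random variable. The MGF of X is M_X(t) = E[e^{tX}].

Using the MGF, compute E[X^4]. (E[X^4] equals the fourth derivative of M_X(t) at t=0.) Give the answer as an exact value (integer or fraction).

M_X(t) = (e^(2*t) - e^(t))/t
M^(4)(t) = (16*t^4*e^(2*t) - t^4*e^(t) - 32*t^3*e^(2*t) + 4*t^3*e^(t) + 48*t^2*e^(2*t) - 12*t^2*e^(t) - 48*t*e^(2*t) + 24*t*e^(t) + 24*e^(2*t) - 24*e^(t))/t^5

E[X^4] = M^(4)(0) = 31/5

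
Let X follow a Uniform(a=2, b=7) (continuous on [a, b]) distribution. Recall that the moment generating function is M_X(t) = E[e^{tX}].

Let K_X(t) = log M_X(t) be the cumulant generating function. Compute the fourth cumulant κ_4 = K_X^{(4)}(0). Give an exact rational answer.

M_X(t) = (e^(7*t) - e^(2*t))/(5*t)
K_X(t) = log M_X(t) = -log(t) + log(e^(7*t) - e^(2*t)) - log(5)

κ_4 = K^(4)(0) = -125/24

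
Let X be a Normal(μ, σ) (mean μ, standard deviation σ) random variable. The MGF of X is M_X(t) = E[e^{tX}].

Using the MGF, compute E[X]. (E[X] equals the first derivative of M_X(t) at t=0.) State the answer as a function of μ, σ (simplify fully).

M_X(t) = e^(μ*t + σ^2*t^2/2)
M′(t) = μ*e^(μ*t)*e^(σ^2*t^2/2) + σ^2*t*e^(μ*t)*e^(σ^2*t^2/2)

E[X] = M′(0) = μ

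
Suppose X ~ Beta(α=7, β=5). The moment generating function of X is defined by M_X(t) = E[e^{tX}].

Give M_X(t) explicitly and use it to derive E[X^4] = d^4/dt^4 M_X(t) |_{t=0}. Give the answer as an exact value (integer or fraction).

E[X^4] = M^(4)(0) = 2/13

M_X(t) = ₁F₁(7; 12; t)
M^(4)(t) = 2*₁F₁(11; 16; t)/13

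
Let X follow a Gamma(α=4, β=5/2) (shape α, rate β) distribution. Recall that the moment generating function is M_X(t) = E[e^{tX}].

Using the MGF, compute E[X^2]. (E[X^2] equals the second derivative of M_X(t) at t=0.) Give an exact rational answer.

M_X(t) = 625/(16*(5/2 - t)^4)
M^(2)(t) = 50000/(64*t^6 - 960*t^5 + 6000*t^4 - 20000*t^3 + 37500*t^2 - 37500*t + 15625)

E[X^2] = M^(2)(0) = 16/5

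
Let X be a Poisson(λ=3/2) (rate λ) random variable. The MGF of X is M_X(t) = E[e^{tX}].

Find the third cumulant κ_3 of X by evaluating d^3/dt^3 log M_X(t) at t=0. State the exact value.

κ_3 = D^3[K](0) = 3/2

M_X(t) = e^(3*e^(t)/2 - 3/2)
K_X(t) = log M_X(t) = 3*e^(t)/2 - 3/2
D^3[K](t) = 3*e^(t)/2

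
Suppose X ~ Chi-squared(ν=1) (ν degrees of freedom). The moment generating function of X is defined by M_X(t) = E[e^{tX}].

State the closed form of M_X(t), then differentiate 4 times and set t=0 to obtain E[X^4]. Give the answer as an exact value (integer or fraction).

M_X(t) = 1/√(1 - 2*t)
M^(4)(t) = 105/(16*t^4*√(1 - 2*t) - 32*t^3*√(1 - 2*t) + 24*t^2*√(1 - 2*t) - 8*t*√(1 - 2*t) + √(1 - 2*t))

E[X^4] = M^(4)(0) = 105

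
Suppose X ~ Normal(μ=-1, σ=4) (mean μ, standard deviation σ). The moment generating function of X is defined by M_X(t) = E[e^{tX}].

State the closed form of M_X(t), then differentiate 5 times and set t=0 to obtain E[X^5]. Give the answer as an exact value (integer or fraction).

M_X(t) = e^(8*t^2 - t)
M′(t) = 16*t*e^(-t)*e^(8*t^2) - e^(-t)*e^(8*t^2)
M′′(t) = (256*t^2*e^(8*t^2) - 32*t*e^(8*t^2) + 17*e^(8*t^2))*e^(-t)
M′′′(t) = (4096*t^3*e^(8*t^2) - 768*t^2*e^(8*t^2) + 816*t*e^(8*t^2) - 49*e^(8*t^2))*e^(-t)
M′′′′(t) = (65536*t^4*e^(8*t^2) - 16384*t^3*e^(8*t^2) + 26112*t^2*e^(8*t^2) - 3136*t*e^(8*t^2) + 865*e^(8*t^2))*e^(-t)
M′′′′′(t) = (1048576*t^5*e^(8*t^2) - 327680*t^4*e^(8*t^2) + 696320*t^3*e^(8*t^2) - 125440*t^2*e^(8*t^2) + 69200*t*e^(8*t^2) - 4001*e^(8*t^2))*e^(-t)

E[X^5] = M′′′′′(0) = -4001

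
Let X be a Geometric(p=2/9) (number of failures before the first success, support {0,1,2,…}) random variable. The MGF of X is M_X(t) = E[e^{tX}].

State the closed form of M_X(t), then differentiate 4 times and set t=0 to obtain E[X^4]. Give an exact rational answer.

M_X(t) = 2/(9*(1 - 7*e^(t)/9))
dM/dt = 14*e^(t)/(49*e^(2*t) - 126*e^(t) + 81)
d^2M/dt^2 = (-98*e^(2*t) - 126*e^(t))/(343*e^(3*t) - 1323*e^(2*t) + 1701*e^(t) - 729)
d^3M/dt^3 = (686*e^(3*t) + 3528*e^(2*t) + 1134*e^(t))/(2401*e^(4*t) - 12348*e^(3*t) + 23814*e^(2*t) - 20412*e^(t) + 6561)
d^4M/dt^4 = (-4802*e^(4*t) - 67914*e^(3*t) - 87318*e^(2*t) - 10206*e^(t))/(16807*e^(5*t) - 108045*e^(4*t) + 277830*e^(3*t) - 357210*e^(2*t) + 229635*e^(t) - 59049)

E[X^4] = d^4M/dt^4 |_{t=0} = 5320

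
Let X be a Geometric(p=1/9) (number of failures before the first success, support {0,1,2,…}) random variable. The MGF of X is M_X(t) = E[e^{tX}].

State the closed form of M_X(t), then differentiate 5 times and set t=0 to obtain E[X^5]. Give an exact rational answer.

E[X^5] = d^5M/dt^5 |_{t=0} = 4993928

M_X(t) = 1/(9*(1 - 8*e^(t)/9))
dM/dt = 8*e^(t)/(64*e^(2*t) - 144*e^(t) + 81)
d^2M/dt^2 = (-64*e^(2*t) - 72*e^(t))/(512*e^(3*t) - 1728*e^(2*t) + 1944*e^(t) - 729)
d^3M/dt^3 = (512*e^(3*t) + 2304*e^(2*t) + 648*e^(t))/(4096*e^(4*t) - 18432*e^(3*t) + 31104*e^(2*t) - 23328*e^(t) + 6561)
d^4M/dt^4 = (-4096*e^(4*t) - 50688*e^(3*t) - 57024*e^(2*t) - 5832*e^(t))/(32768*e^(5*t) - 184320*e^(4*t) + 414720*e^(3*t) - 466560*e^(2*t) + 262440*e^(t) - 59049)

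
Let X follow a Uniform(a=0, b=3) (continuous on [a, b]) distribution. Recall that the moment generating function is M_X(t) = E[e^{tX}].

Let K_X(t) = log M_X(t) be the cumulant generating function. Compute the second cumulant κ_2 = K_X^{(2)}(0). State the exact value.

M_X(t) = (e^(3*t) - 1)/(3*t)
K_X(t) = log M_X(t) = -log(t) + log(e^(3*t) - 1) - log(3)
dK/dt = (3*t*e^(3*t) - e^(3*t) + 1)/(t*e^(3*t) - t)
d^2K/dt^2 = (-9*t^2*e^(3*t) + e^(6*t) - 2*e^(3*t) + 1)/(t^2*e^(6*t) - 2*t^2*e^(3*t) + t^2)

κ_2 = d^2K/dt^2 |_{t=0} = 3/4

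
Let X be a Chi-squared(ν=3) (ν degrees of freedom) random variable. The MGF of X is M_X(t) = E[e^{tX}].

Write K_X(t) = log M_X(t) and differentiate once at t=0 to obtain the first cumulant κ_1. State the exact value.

κ_1 = D[K](0) = 3

M_X(t) = (1 - 2*t)^(-3/2)
K_X(t) = log M_X(t) = -3*log(1 - 2*t)/2
D[K](t) = -3/(2*t - 1)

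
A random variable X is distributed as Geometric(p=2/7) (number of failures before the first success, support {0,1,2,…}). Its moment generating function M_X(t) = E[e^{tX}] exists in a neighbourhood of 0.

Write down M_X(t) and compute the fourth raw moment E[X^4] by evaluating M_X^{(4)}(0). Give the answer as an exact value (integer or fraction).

M_X(t) = 2/(7*(1 - 5*e^(t)/7))
D^4[M](t) = (-1250*e^(4*t) - 19250*e^(3*t) - 26950*e^(2*t) - 3430*e^(t))/(3125*e^(5*t) - 21875*e^(4*t) + 61250*e^(3*t) - 85750*e^(2*t) + 60025*e^(t) - 16807)

E[X^4] = D^4[M](0) = 1590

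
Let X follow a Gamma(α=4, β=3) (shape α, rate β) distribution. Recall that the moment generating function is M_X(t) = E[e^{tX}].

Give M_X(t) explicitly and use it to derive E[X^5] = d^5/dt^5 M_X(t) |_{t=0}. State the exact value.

M_X(t) = 81/(3 - t)^4
M′(t) = -324/(t^5 - 15*t^4 + 90*t^3 - 270*t^2 + 405*t - 243)
M′′(t) = 1620/(t^6 - 18*t^5 + 135*t^4 - 540*t^3 + 1215*t^2 - 1458*t + 729)
M′′′(t) = -9720/(t^7 - 21*t^6 + 189*t^5 - 945*t^4 + 2835*t^3 - 5103*t^2 + 5103*t - 2187)
M′′′′(t) = 68040/(t^8 - 24*t^7 + 252*t^6 - 1512*t^5 + 5670*t^4 - 13608*t^3 + 20412*t^2 - 17496*t + 6561)
M′′′′′(t) = -544320/(t^9 - 27*t^8 + 324*t^7 - 2268*t^6 + 10206*t^5 - 30618*t^4 + 61236*t^3 - 78732*t^2 + 59049*t - 19683)

E[X^5] = M′′′′′(0) = 2240/81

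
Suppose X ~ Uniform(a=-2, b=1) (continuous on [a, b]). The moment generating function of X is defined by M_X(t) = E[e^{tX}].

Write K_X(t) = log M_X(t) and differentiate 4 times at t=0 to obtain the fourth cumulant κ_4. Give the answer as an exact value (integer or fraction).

M_X(t) = (e^(t) - e^(-2*t))/(3*t)
K_X(t) = log M_X(t) = -log(t) + log(e^(t) - e^(-2*t)) - log(3)
K′(t) = (t*e^(3*t) + 2*t - e^(3*t) + 1)/(t*e^(3*t) - t)
K′′(t) = (-9*t^2*e^(3*t) + e^(6*t) - 2*e^(3*t) + 1)/(t^2*e^(6*t) - 2*t^2*e^(3*t) + t^2)
K′′′(t) = (27*t^3*e^(6*t) + 27*t^3*e^(3*t) - 2*e^(9*t) + 6*e^(6*t) - 6*e^(3*t) + 2)/(t^3*e^(9*t) - 3*t^3*e^(6*t) + 3*t^3*e^(3*t) - t^3)

κ_4 = K′′′′(0) = -27/40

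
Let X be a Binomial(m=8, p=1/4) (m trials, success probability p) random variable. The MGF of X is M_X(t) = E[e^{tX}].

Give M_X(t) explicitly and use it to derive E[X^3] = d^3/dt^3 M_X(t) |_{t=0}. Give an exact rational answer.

M_X(t) = (e^(t)/4 + 3/4)^8
M^(3)(t) = e^(8*t)/128 + 1029*e^(7*t)/8192 + 1701*e^(6*t)/2048 + 23625*e^(5*t)/8192 + 2835*e^(4*t)/512 + 45927*e^(3*t)/8192 + 5103*e^(2*t)/2048 + 2187*e^(t)/8192

E[X^3] = M^(3)(0) = 71/4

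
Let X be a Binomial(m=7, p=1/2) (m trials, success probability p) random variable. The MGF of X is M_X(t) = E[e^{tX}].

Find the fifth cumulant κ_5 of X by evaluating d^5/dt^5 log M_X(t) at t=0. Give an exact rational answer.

κ_5 = K′′′′′(0) = 0

M_X(t) = (e^(t)/2 + 1/2)^7
K_X(t) = log M_X(t) = 7*log(e^(t)/2 + 1/2)
K′(t) = 7*e^(t)/(e^(t) + 1)
K′′(t) = 7*e^(t)/(e^(2*t) + 2*e^(t) + 1)
K′′′(t) = (-7*e^(2*t) + 7*e^(t))/(e^(3*t) + 3*e^(2*t) + 3*e^(t) + 1)
K′′′′(t) = (7*e^(3*t) - 28*e^(2*t) + 7*e^(t))/(e^(4*t) + 4*e^(3*t) + 6*e^(2*t) + 4*e^(t) + 1)
K′′′′′(t) = (-7*e^(4*t) + 77*e^(3*t) - 77*e^(2*t) + 7*e^(t))/(e^(5*t) + 5*e^(4*t) + 10*e^(3*t) + 10*e^(2*t) + 5*e^(t) + 1)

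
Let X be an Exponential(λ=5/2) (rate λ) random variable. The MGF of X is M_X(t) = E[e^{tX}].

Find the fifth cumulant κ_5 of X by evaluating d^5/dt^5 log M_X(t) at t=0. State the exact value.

κ_5 = d^5K/dt^5 |_{t=0} = 768/3125

M_X(t) = 5/(2*(5/2 - t))
K_X(t) = log M_X(t) = -log(5/2 - t) - log(2) + log(5)
dK/dt = -2/(2*t - 5)
d^2K/dt^2 = 4/(4*t^2 - 20*t + 25)
d^3K/dt^3 = -16/(8*t^3 - 60*t^2 + 150*t - 125)
d^4K/dt^4 = 96/(16*t^4 - 160*t^3 + 600*t^2 - 1000*t + 625)
d^5K/dt^5 = -768/(32*t^5 - 400*t^4 + 2000*t^3 - 5000*t^2 + 6250*t - 3125)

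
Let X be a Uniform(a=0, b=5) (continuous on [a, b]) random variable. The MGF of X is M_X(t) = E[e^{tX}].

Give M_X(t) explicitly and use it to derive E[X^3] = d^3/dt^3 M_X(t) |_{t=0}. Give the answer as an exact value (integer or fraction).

E[X^3] = d^3M/dt^3 |_{t=0} = 125/4

M_X(t) = (e^(5*t) - 1)/(5*t)
dM/dt = (5*t*e^(5*t) - e^(5*t) + 1)/(5*t^2)
d^2M/dt^2 = (25*t^2*e^(5*t) - 10*t*e^(5*t) + 2*e^(5*t) - 2)/(5*t^3)
d^3M/dt^3 = (125*t^3*e^(5*t) - 75*t^2*e^(5*t) + 30*t*e^(5*t) - 6*e^(5*t) + 6)/(5*t^4)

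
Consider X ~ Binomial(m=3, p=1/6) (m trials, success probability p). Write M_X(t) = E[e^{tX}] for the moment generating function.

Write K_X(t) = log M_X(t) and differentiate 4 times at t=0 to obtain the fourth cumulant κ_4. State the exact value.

κ_4 = K^(4)(0) = 5/72

M_X(t) = (e^(t)/6 + 5/6)^3
K_X(t) = log M_X(t) = 3*log(e^(t)/6 + 5/6)
K^(4)(t) = (15*e^(3*t) - 300*e^(2*t) + 375*e^(t))/(e^(4*t) + 20*e^(3*t) + 150*e^(2*t) + 500*e^(t) + 625)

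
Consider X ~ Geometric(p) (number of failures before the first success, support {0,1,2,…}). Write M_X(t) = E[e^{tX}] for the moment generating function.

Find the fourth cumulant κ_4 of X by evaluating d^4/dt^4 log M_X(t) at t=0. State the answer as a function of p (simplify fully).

M_X(t) = p/(-(1 - p)*e^(t) + 1)
K_X(t) = log M_X(t) = log(p) - log(-(1 - p)*e^(t) + 1)

κ_4 = K^(4)(0) = (-p^3 + 7*p^2 - 12*p + 6)/p^4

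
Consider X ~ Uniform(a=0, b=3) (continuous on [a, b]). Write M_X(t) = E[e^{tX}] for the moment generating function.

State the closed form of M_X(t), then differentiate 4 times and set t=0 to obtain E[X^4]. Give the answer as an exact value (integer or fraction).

E[X^4] = d^4M/dt^4 |_{t=0} = 81/5

M_X(t) = (e^(3*t) - 1)/(3*t)
dM/dt = (3*t*e^(3*t) - e^(3*t) + 1)/(3*t^2)
d^2M/dt^2 = (9*t^2*e^(3*t) - 6*t*e^(3*t) + 2*e^(3*t) - 2)/(3*t^3)
d^3M/dt^3 = (9*t^3*e^(3*t) - 9*t^2*e^(3*t) + 6*t*e^(3*t) - 2*e^(3*t) + 2)/t^4
d^4M/dt^4 = (27*t^4*e^(3*t) - 36*t^3*e^(3*t) + 36*t^2*e^(3*t) - 24*t*e^(3*t) + 8*e^(3*t) - 8)/t^5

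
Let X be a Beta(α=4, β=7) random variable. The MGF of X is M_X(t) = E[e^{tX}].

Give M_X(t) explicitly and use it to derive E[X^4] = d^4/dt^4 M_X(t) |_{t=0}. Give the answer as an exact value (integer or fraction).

E[X^4] = M′′′′(0) = 5/143

M_X(t) = ₁F₁(4; 11; t)
M′(t) = 4*₁F₁(5; 12; t)/11
M′′(t) = 5*₁F₁(6; 13; t)/33
M′′′(t) = 10*₁F₁(7; 14; t)/143
M′′′′(t) = 5*₁F₁(8; 15; t)/143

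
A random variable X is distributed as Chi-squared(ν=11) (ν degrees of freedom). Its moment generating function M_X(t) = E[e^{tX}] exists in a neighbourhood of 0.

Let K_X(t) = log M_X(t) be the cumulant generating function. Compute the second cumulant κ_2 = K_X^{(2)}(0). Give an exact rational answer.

M_X(t) = (1 - 2*t)^(-11/2)
K_X(t) = log M_X(t) = -11*log(1 - 2*t)/2
K^(2)(t) = 22/(4*t^2 - 4*t + 1)

κ_2 = K^(2)(0) = 22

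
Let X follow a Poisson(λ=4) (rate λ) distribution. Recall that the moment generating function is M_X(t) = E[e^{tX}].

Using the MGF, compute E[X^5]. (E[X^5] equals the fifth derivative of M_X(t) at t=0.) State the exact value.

M_X(t) = e^(4*e^(t) - 4)
D^5[M](t) = (1024*e^(5*t)*e^(4*e^(t)) + 2560*e^(4*t)*e^(4*e^(t)) + 1600*e^(3*t)*e^(4*e^(t)) + 240*e^(2*t)*e^(4*e^(t)) + 4*e^(t)*e^(4*e^(t)))*e^(-4)

E[X^5] = D^5[M](0) = 5428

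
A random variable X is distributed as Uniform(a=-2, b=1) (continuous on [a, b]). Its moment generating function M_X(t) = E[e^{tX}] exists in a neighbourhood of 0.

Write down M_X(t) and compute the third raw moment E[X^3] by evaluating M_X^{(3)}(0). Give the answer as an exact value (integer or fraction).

E[X^3] = D^3[M](0) = -5/4

M_X(t) = (e^(t) - e^(-2*t))/(3*t)
D^3[M](t) = (t^3*e^(3*t) + 8*t^3 - 3*t^2*e^(3*t) + 12*t^2 + 6*t*e^(3*t) + 12*t - 6*e^(3*t) + 6)*e^(-2*t)/(3*t^4)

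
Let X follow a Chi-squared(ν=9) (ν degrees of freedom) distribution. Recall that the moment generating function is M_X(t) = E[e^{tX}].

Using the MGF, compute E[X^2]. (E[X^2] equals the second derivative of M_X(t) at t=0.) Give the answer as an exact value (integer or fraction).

M_X(t) = (1 - 2*t)^(-9/2)
M^(2)(t) = 99/(64*t^6*√(1 - 2*t) - 192*t^5*√(1 - 2*t) + 240*t^4*√(1 - 2*t) - 160*t^3*√(1 - 2*t) + 60*t^2*√(1 - 2*t) - 12*t*√(1 - 2*t) + √(1 - 2*t))

E[X^2] = M^(2)(0) = 99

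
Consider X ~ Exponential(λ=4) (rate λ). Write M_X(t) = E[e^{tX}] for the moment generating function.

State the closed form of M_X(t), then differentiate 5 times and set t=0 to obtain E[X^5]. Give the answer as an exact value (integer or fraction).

E[X^5] = M′′′′′(0) = 15/128

M_X(t) = 4/(4 - t)
M′(t) = 4/(t^2 - 8*t + 16)
M′′(t) = -8/(t^3 - 12*t^2 + 48*t - 64)
M′′′(t) = 24/(t^4 - 16*t^3 + 96*t^2 - 256*t + 256)
M′′′′(t) = -96/(t^5 - 20*t^4 + 160*t^3 - 640*t^2 + 1280*t - 1024)
M′′′′′(t) = 480/(t^6 - 24*t^5 + 240*t^4 - 1280*t^3 + 3840*t^2 - 6144*t + 4096)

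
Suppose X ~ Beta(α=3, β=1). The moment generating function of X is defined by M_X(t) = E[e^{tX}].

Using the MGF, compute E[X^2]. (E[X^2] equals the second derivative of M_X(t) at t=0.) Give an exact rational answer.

M_X(t) = ₁F₁(3; 4; t)
M^(2)(t) = 3*₁F₁(5; 6; t)/5

E[X^2] = M^(2)(0) = 3/5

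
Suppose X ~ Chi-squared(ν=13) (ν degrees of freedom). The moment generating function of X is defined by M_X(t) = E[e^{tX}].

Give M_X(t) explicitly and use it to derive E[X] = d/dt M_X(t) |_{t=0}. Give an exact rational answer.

E[X] = D[M](0) = 13

M_X(t) = (1 - 2*t)^(-13/2)
D[M](t) = -13/(128*t^7*√(1 - 2*t) - 448*t^6*√(1 - 2*t) + 672*t^5*√(1 - 2*t) - 560*t^4*√(1 - 2*t) + 280*t^3*√(1 - 2*t) - 84*t^2*√(1 - 2*t) + 14*t*√(1 - 2*t) - √(1 - 2*t))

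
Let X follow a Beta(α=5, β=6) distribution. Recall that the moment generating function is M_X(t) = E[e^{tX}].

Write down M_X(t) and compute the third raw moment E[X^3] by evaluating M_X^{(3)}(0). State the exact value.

M_X(t) = ₁F₁(5; 11; t)
dM/dt = 5*₁F₁(6; 12; t)/11
d^2M/dt^2 = 5*₁F₁(7; 13; t)/22
d^3M/dt^3 = 35*₁F₁(8; 14; t)/286

E[X^3] = d^3M/dt^3 |_{t=0} = 35/286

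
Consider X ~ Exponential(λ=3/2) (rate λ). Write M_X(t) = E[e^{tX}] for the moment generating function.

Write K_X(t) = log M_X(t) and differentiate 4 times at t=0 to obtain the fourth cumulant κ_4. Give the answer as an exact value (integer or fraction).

κ_4 = K^(4)(0) = 32/27

M_X(t) = 3/(2*(3/2 - t))
K_X(t) = log M_X(t) = -log(3/2 - t) - log(2) + log(3)
K^(4)(t) = 96/(16*t^4 - 96*t^3 + 216*t^2 - 216*t + 81)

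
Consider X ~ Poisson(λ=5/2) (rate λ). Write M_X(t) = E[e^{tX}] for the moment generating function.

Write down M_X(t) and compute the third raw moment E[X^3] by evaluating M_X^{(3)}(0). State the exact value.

E[X^3] = d^3M/dt^3 |_{t=0} = 295/8

M_X(t) = e^(5*e^(t)/2 - 5/2)
dM/dt = 5*e^(-5/2)*e^(t)*e^(5*e^(t)/2)/2
d^2M/dt^2 = (25*e^(2*t)*e^(5*e^(t)/2) + 10*e^(t)*e^(5*e^(t)/2))*e^(-5/2)/4
d^3M/dt^3 = (125*e^(3*t)*e^(5*e^(t)/2) + 150*e^(2*t)*e^(5*e^(t)/2) + 20*e^(t)*e^(5*e^(t)/2))*e^(-5/2)/8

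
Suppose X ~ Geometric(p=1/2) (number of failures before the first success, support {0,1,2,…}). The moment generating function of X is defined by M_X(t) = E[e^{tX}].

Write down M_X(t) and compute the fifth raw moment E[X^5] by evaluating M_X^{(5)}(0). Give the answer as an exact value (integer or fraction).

E[X^5] = d^5M/dt^5 |_{t=0} = 541

M_X(t) = 1/(2*(1 - e^(t)/2))
dM/dt = e^(t)/(e^(2*t) - 4*e^(t) + 4)
d^2M/dt^2 = (-e^(2*t) - 2*e^(t))/(e^(3*t) - 6*e^(2*t) + 12*e^(t) - 8)
d^3M/dt^3 = (e^(3*t) + 8*e^(2*t) + 4*e^(t))/(e^(4*t) - 8*e^(3*t) + 24*e^(2*t) - 32*e^(t) + 16)
d^4M/dt^4 = (-e^(4*t) - 22*e^(3*t) - 44*e^(2*t) - 8*e^(t))/(e^(5*t) - 10*e^(4*t) + 40*e^(3*t) - 80*e^(2*t) + 80*e^(t) - 32)
d^5M/dt^5 = (e^(5*t) + 52*e^(4*t) + 264*e^(3*t) + 208*e^(2*t) + 16*e^(t))/(e^(6*t) - 12*e^(5*t) + 60*e^(4*t) - 160*e^(3*t) + 240*e^(2*t) - 192*e^(t) + 64)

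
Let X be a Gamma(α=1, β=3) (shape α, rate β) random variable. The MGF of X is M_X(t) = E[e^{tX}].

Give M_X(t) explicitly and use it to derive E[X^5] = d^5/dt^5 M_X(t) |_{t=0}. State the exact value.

M_X(t) = 3/(3 - t)
M^(5)(t) = 360/(t^6 - 18*t^5 + 135*t^4 - 540*t^3 + 1215*t^2 - 1458*t + 729)

E[X^5] = M^(5)(0) = 40/81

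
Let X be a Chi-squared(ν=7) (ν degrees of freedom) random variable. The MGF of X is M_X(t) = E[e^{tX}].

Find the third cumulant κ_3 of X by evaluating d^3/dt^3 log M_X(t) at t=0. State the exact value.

M_X(t) = (1 - 2*t)^(-7/2)
K_X(t) = log M_X(t) = -7*log(1 - 2*t)/2
K^(3)(t) = -56/(8*t^3 - 12*t^2 + 6*t - 1)

κ_3 = K^(3)(0) = 56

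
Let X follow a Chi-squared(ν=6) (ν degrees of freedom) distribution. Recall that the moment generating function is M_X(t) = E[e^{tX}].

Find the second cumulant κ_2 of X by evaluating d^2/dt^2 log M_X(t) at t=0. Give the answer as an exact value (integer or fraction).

M_X(t) = (1 - 2*t)^(-3)
K_X(t) = log M_X(t) = -3*log(1 - 2*t)
K′(t) = -6/(2*t - 1)
K′′(t) = 12/(4*t^2 - 4*t + 1)

κ_2 = K′′(0) = 12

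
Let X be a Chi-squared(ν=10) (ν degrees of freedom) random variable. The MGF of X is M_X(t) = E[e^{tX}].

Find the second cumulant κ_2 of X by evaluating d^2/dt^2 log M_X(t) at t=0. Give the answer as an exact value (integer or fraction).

M_X(t) = (1 - 2*t)^(-5)
K_X(t) = log M_X(t) = -5*log(1 - 2*t)
K′(t) = -10/(2*t - 1)
K′′(t) = 20/(4*t^2 - 4*t + 1)

κ_2 = K′′(0) = 20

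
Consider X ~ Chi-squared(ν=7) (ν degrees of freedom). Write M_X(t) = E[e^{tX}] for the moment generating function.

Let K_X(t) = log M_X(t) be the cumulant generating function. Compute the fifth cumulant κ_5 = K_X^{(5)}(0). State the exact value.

κ_5 = d^5K/dt^5 |_{t=0} = 2688

M_X(t) = (1 - 2*t)^(-7/2)
K_X(t) = log M_X(t) = -7*log(1 - 2*t)/2
dK/dt = -7/(2*t - 1)
d^2K/dt^2 = 14/(4*t^2 - 4*t + 1)
d^3K/dt^3 = -56/(8*t^3 - 12*t^2 + 6*t - 1)
d^4K/dt^4 = 336/(16*t^4 - 32*t^3 + 24*t^2 - 8*t + 1)
d^5K/dt^5 = -2688/(32*t^5 - 80*t^4 + 80*t^3 - 40*t^2 + 10*t - 1)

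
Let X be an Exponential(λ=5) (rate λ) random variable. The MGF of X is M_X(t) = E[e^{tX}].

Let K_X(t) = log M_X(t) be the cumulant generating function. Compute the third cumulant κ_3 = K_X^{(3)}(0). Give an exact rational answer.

M_X(t) = 5/(5 - t)
K_X(t) = log M_X(t) = -log(5 - t) + log(5)
K′(t) = -1/(t - 5)
K′′(t) = 1/(t^2 - 10*t + 25)
K′′′(t) = -2/(t^3 - 15*t^2 + 75*t - 125)

κ_3 = K′′′(0) = 2/125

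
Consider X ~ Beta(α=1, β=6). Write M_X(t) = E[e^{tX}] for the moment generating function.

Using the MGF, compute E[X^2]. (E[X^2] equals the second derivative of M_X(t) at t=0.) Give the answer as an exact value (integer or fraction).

M_X(t) = ₁F₁(1; 7; t)
M^(2)(t) = ₁F₁(3; 9; t)/28

E[X^2] = M^(2)(0) = 1/28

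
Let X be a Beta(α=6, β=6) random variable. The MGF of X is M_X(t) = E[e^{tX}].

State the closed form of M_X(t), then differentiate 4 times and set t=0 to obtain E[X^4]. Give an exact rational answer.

E[X^4] = M′′′′(0) = 6/65

M_X(t) = ₁F₁(6; 12; t)
M′(t) = ₁F₁(7; 13; t)/2
M′′(t) = 7*₁F₁(8; 14; t)/26
M′′′(t) = 2*₁F₁(9; 15; t)/13
M′′′′(t) = 6*₁F₁(10; 16; t)/65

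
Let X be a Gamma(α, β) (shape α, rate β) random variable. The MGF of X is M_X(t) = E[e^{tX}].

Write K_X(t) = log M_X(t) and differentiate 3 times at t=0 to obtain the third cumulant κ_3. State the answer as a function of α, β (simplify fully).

M_X(t) = (β/(β - t))^α
K_X(t) = log M_X(t) = α*(log(β) - log(β - t))
dK/dt = -α/(-β + t)
d^2K/dt^2 = α/(β^2 - 2*β*t + t^2)
d^3K/dt^3 = -2*α/(-β^3 + 3*β^2*t - 3*β*t^2 + t^3)

κ_3 = d^3K/dt^3 |_{t=0} = 2*α/β^3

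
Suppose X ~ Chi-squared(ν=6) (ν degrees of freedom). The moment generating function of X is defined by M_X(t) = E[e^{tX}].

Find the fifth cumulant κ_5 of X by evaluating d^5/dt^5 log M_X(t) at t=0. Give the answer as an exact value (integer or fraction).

κ_5 = D^5[K](0) = 2304

M_X(t) = (1 - 2*t)^(-3)
K_X(t) = log M_X(t) = -3*log(1 - 2*t)
D^5[K](t) = -2304/(32*t^5 - 80*t^4 + 80*t^3 - 40*t^2 + 10*t - 1)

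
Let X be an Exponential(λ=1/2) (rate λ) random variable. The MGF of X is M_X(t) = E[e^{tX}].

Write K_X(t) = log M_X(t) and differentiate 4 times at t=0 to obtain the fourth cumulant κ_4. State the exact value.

κ_4 = K^(4)(0) = 96

M_X(t) = 1/(2*(1/2 - t))
K_X(t) = log M_X(t) = -log(1/2 - t) - log(2)
K^(4)(t) = 96/(16*t^4 - 32*t^3 + 24*t^2 - 8*t + 1)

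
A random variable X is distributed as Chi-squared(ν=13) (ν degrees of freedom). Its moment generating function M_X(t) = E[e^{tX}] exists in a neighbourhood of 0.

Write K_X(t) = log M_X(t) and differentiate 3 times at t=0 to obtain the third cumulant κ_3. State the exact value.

κ_3 = D^3[K](0) = 104

M_X(t) = (1 - 2*t)^(-13/2)
K_X(t) = log M_X(t) = -13*log(1 - 2*t)/2
D^3[K](t) = -104/(8*t^3 - 12*t^2 + 6*t - 1)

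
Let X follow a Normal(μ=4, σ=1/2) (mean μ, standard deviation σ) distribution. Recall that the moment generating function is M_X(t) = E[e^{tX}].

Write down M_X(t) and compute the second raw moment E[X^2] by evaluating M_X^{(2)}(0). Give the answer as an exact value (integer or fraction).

E[X^2] = M′′(0) = 65/4

M_X(t) = e^(t^2/8 + 4*t)
M′(t) = t*e^(4*t)*e^(t^2/8)/4 + 4*e^(4*t)*e^(t^2/8)
M′′(t) = t^2*e^(4*t)*e^(t^2/8)/16 + 2*t*e^(4*t)*e^(t^2/8) + 65*e^(4*t)*e^(t^2/8)/4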